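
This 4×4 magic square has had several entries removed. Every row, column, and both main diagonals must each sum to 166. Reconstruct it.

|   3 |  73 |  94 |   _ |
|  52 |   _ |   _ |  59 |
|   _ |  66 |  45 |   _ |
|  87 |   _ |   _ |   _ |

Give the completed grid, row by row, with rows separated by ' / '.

3 73 94 -4 / 52 38 17 59 / 24 66 45 31 / 87 -11 10 80

The remaining cell in row 1 is (1,4) = 166 − 170 = -4.
Column 1: 3 + 52 + 87 + ? = 166, so (3,1) = 24.
Anti-diagonal: -4 + 66 + 87 + ? = 166, so (2,3) = 17.
Row 2 must total 166; the given cells sum to 128, so (2,2) = 38.
From row 3, 166 − (24 + 66 + 45) gives (3,4) = 31.
Column 2 needs 166; the known cells sum to 177, so (4,2) = -11.
Column 3 must total 166; the given cells sum to 156, so (4,3) = 10.
Using column 4: -4 + 59 + 31 + ? → (4,4) = 166 − 86 = 80.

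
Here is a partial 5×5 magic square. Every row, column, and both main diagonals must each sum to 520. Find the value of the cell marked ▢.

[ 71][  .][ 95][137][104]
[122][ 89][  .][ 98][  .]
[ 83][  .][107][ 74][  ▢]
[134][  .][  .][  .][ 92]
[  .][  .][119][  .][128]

Row 1 must total 520; the given cells sum to 407, so (1,2) = 113.
Using column 1: 71 + 122 + 83 + 134 + ? → (5,1) = 520 − 410 = 110.
From main diagonal, 520 − (71 + 89 + 107 + 128) gives (4,4) = 125.
Anti-diagonal needs 520; the known cells sum to 419, so (4,2) = 101.
Row 4: 134 + 101 + 125 + 92 + ? = 520, so (4,3) = 68.
Column 3: 95 + 107 + 68 + 119 + ? = 520, so (2,3) = 131.
Column 4 needs 520; the known cells sum to 434, so (5,4) = 86.
Row 2 needs 520; the known cells sum to 440, so (2,5) = 80.
From row 5, 520 − (110 + 119 + 86 + 128) gives (5,2) = 77.
Column 2 needs 520; the known cells sum to 380, so (3,2) = 140.
Column 5 must total 520; the given cells sum to 404, so (3,5) = 116.

116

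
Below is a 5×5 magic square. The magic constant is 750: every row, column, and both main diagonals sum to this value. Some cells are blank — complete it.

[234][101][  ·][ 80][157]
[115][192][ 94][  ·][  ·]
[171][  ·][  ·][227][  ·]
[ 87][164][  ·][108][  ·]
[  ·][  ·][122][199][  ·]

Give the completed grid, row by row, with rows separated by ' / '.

Row 1: 234 + 101 + 80 + 157 + ? = 750, so (1,3) = 178.
From column 1, 750 − (234 + 115 + 171 + 87) gives (5,1) = 143.
The remaining cell in column 4 is (2,4) = 750 − 614 = 136.
Anti-diagonal: 157 + 136 + 164 + 143 + ? = 750, so (3,3) = 150.
Row 2: 115 + 192 + 94 + 136 + ? = 750, so (2,5) = 213.
Column 3 must total 750; the given cells sum to 544, so (4,3) = 206.
The remaining cell in main diagonal is (5,5) = 750 − 684 = 66.
From row 4, 750 − (87 + 164 + 206 + 108) gives (4,5) = 185.
The remaining cell in row 5 is (5,2) = 750 − 530 = 220.
Column 2 needs 750; the known cells sum to 677, so (3,2) = 73.
Column 5 needs 750; the known cells sum to 621, so (3,5) = 129.

234 101 178 80 157 / 115 192 94 136 213 / 171 73 150 227 129 / 87 164 206 108 185 / 143 220 122 199 66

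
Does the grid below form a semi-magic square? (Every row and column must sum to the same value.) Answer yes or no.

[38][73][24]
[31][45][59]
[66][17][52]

Row 1: 38 + 73 + 24 = 135.
Row 2: 31 + 45 + 59 = 135.
Row 3: 66 + 17 + 52 = 135.
Column 1: 38 + 31 + 66 = 135.
Column 2: 73 + 45 + 17 = 135.
Column 3: 24 + 59 + 52 = 135.
All lines sum to 135.

Yes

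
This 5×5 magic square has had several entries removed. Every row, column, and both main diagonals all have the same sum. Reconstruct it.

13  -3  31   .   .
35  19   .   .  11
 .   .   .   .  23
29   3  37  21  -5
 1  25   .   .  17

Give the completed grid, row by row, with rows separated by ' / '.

Row 4 is already complete: 29 + 3 + 37 + 21 + -5 = 85, so that is the magic constant.
Column 1: 13 + 35 + 29 + 1 + ? = 85, so (3,1) = 7.
Using column 2: -3 + 19 + 3 + 25 + ? → (3,2) = 85 − 44 = 41.
Column 5 must total 85; the given cells sum to 46, so (1,5) = 39.
Main diagonal must total 85; the given cells sum to 70, so (3,3) = 15.
Anti-diagonal: 39 + 15 + 3 + 1 + ? = 85, so (2,4) = 27.
Row 1 must total 85; the given cells sum to 80, so (1,4) = 5.
Using row 2: 35 + 19 + 27 + 11 + ? → (2,3) = 85 − 92 = -7.
From row 3, 85 − (7 + 41 + 15 + 23) gives (3,4) = -1.
From column 3, 85 − (31 + (-7) + 15 + 37) gives (5,3) = 9.
Column 4 must total 85; the given cells sum to 52, so (5,4) = 33.

13 -3 31 5 39 / 35 19 -7 27 11 / 7 41 15 -1 23 / 29 3 37 21 -5 / 1 25 9 33 17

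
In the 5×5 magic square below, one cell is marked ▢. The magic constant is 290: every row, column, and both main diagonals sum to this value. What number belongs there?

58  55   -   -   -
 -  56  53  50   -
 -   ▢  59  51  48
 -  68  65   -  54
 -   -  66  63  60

62

From column 3, 290 − (53 + 59 + 65 + 66) gives (1,3) = 47.
The remaining cell in main diagonal is (4,4) = 290 − 233 = 57.
Row 4 must total 290; the given cells sum to 244, so (4,1) = 46.
Column 4: 50 + 51 + 57 + 63 + ? = 290, so (1,4) = 69.
From row 1, 290 − (58 + 55 + 47 + 69) gives (1,5) = 61.
Using column 5: 61 + 48 + 54 + 60 + ? → (2,5) = 290 − 223 = 67.
Anti-diagonal: 61 + 50 + 59 + 68 + ? = 290, so (5,1) = 52.
Row 2: 56 + 53 + 50 + 67 + ? = 290, so (2,1) = 64.
Row 5 must total 290; the given cells sum to 241, so (5,2) = 49.
Column 1 must total 290; the given cells sum to 220, so (3,1) = 70.
The remaining cell in column 2 is (3,2) = 290 − 228 = 62.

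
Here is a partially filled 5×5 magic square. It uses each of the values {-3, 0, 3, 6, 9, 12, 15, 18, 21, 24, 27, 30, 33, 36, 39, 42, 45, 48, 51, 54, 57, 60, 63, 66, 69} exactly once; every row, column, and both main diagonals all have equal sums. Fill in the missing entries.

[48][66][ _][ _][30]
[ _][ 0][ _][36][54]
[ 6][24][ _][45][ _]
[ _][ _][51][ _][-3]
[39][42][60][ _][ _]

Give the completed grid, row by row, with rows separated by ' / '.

48 66 9 12 30 / 57 0 18 36 54 / 6 24 27 45 63 / 15 33 51 69 -3 / 39 42 60 3 21

The 25 entries sum to 825, so each line sums to 825/5 = 165.
From column 2, 165 − (66 + 0 + 24 + 42) gives (4,2) = 33.
Anti-diagonal needs 165; the known cells sum to 138, so (3,3) = 27.
The remaining cell in row 3 is (3,5) = 165 − 102 = 63.
Column 5: 30 + 54 + 63 + (-3) + ? = 165, so (5,5) = 21.
From main diagonal, 165 − (48 + 0 + 27 + 21) gives (4,4) = 69.
Using row 4: 33 + 51 + 69 + (-3) + ? → (4,1) = 165 − 150 = 15.
From row 5, 165 − (39 + 42 + 60 + 21) gives (5,4) = 3.
From column 1, 165 − (48 + 6 + 15 + 39) gives (2,1) = 57.
Column 4 needs 165; the known cells sum to 153, so (1,4) = 12.
The remaining cell in row 1 is (1,3) = 165 − 156 = 9.
Using row 2: 57 + 0 + 36 + 54 + ? → (2,3) = 165 − 147 = 18.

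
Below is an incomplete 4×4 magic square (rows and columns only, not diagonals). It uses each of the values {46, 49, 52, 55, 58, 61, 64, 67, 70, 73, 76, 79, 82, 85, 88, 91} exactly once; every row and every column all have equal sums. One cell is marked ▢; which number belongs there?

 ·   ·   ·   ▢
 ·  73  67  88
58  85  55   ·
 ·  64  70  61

The 16 entries sum to 1096, so each line sums to 1096/4 = 274.
Row 2: 73 + 67 + 88 + ? = 274, so (2,1) = 46.
Row 3 must total 274; the given cells sum to 198, so (3,4) = 76.
Row 4 needs 274; the known cells sum to 195, so (4,1) = 79.
Column 1 needs 274; the known cells sum to 183, so (1,1) = 91.
Column 2: 73 + 85 + 64 + ? = 274, so (1,2) = 52.
Column 3: 67 + 55 + 70 + ? = 274, so (1,3) = 82.
Column 4 must total 274; the given cells sum to 225, so (1,4) = 49.

49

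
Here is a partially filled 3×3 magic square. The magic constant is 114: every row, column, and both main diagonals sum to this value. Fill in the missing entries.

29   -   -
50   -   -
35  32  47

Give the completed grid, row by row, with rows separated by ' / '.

The remaining cell in main diagonal is (2,2) = 114 − 76 = 38.
Using anti-diagonal: 38 + 35 + ? → (1,3) = 114 − 73 = 41.
Row 1 needs 114; the known cells sum to 70, so (1,2) = 44.
Row 2 needs 114; the known cells sum to 88, so (2,3) = 26.

29 44 41 / 50 38 26 / 35 32 47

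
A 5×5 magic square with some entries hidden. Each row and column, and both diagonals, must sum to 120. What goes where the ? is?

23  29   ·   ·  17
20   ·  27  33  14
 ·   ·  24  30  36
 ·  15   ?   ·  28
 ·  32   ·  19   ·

Row 2: 20 + 27 + 33 + 14 + ? = 120, so (2,2) = 26.
Column 2: 29 + 26 + 15 + 32 + ? = 120, so (3,2) = 18.
Using column 5: 17 + 14 + 36 + 28 + ? → (5,5) = 120 − 95 = 25.
Main diagonal needs 120; the known cells sum to 98, so (4,4) = 22.
Anti-diagonal must total 120; the given cells sum to 89, so (5,1) = 31.
From row 3, 120 − (18 + 24 + 30 + 36) gives (3,1) = 12.
Row 5 needs 120; the known cells sum to 107, so (5,3) = 13.
Column 1: 23 + 20 + 12 + 31 + ? = 120, so (4,1) = 34.
Column 4: 33 + 30 + 22 + 19 + ? = 120, so (1,4) = 16.
Row 1: 23 + 29 + 16 + 17 + ? = 120, so (1,3) = 35.
The remaining cell in row 4 is (4,3) = 120 − 99 = 21.

21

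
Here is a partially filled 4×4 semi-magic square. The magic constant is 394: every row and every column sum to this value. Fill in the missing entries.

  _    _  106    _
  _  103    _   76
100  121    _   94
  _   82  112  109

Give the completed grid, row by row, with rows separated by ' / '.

Row 3 needs 394; the known cells sum to 315, so (3,3) = 79.
The remaining cell in row 4 is (4,1) = 394 − 303 = 91.
From column 2, 394 − (103 + 121 + 82) gives (1,2) = 88.
Using column 3: 106 + 79 + 112 + ? → (2,3) = 394 − 297 = 97.
Column 4: 76 + 94 + 109 + ? = 394, so (1,4) = 115.
Row 1: 88 + 106 + 115 + ? = 394, so (1,1) = 85.
Row 2 must total 394; the given cells sum to 276, so (2,1) = 118.

85 88 106 115 / 118 103 97 76 / 100 121 79 94 / 91 82 112 109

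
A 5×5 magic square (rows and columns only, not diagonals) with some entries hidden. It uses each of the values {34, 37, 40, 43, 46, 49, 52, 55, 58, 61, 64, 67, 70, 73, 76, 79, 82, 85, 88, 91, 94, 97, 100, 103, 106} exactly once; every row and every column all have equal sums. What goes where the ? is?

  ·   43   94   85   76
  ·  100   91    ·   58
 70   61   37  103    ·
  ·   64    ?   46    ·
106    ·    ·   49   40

The 25 entries sum to 1750, so each line sums to 1750/5 = 350.
The remaining cell in row 1 is (1,1) = 350 − 298 = 52.
Row 3 needs 350; the known cells sum to 271, so (3,5) = 79.
Using column 2: 43 + 100 + 61 + 64 + ? → (5,2) = 350 − 268 = 82.
Column 4 must total 350; the given cells sum to 283, so (2,4) = 67.
Column 5: 76 + 58 + 79 + 40 + ? = 350, so (4,5) = 97.
Row 2 needs 350; the known cells sum to 316, so (2,1) = 34.
Row 5 needs 350; the known cells sum to 277, so (5,3) = 73.
Column 1: 52 + 34 + 70 + 106 + ? = 350, so (4,1) = 88.
The remaining cell in column 3 is (4,3) = 350 − 295 = 55.

55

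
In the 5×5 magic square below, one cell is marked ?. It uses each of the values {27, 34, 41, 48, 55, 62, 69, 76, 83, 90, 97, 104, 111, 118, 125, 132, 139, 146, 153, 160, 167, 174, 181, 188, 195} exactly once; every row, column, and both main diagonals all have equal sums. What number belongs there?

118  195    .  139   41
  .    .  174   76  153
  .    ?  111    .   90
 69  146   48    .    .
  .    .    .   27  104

34

The 25 entries sum to 2775, so each line sums to 2775/5 = 555.
Row 1 needs 555; the known cells sum to 493, so (1,3) = 62.
Column 3 needs 555; the known cells sum to 395, so (5,3) = 160.
The remaining cell in column 5 is (4,5) = 555 − 388 = 167.
From anti-diagonal, 555 − (41 + 76 + 111 + 146) gives (5,1) = 181.
The remaining cell in row 4 is (4,4) = 555 − 430 = 125.
Using row 5: 181 + 160 + 27 + 104 + ? → (5,2) = 555 − 472 = 83.
Using column 4: 139 + 76 + 125 + 27 + ? → (3,4) = 555 − 367 = 188.
Main diagonal needs 555; the known cells sum to 458, so (2,2) = 97.
Row 2 must total 555; the given cells sum to 500, so (2,1) = 55.
Using column 1: 118 + 55 + 69 + 181 + ? → (3,1) = 555 − 423 = 132.
Column 2 must total 555; the given cells sum to 521, so (3,2) = 34.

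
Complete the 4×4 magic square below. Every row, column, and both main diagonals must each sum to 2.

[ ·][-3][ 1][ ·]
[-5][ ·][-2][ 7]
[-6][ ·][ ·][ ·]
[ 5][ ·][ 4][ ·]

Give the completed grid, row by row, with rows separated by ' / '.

8 -3 1 -4 / -5 2 -2 7 / -6 3 -1 6 / 5 0 4 -7

Row 2: -5 + (-2) + 7 + ? = 2, so (2,2) = 2.
Column 1 needs 2; the known cells sum to -6, so (1,1) = 8.
Column 3 must total 2; the given cells sum to 3, so (3,3) = -1.
Using main diagonal: 8 + 2 + (-1) + ? → (4,4) = 2 − 9 = -7.
The remaining cell in row 1 is (1,4) = 2 − 6 = -4.
Row 4: 5 + 4 + (-7) + ? = 2, so (4,2) = 0.
The remaining cell in column 2 is (3,2) = 2 − (-1) = 3.
From column 4, 2 − (-4 + 7 + (-7)) gives (3,4) = 6.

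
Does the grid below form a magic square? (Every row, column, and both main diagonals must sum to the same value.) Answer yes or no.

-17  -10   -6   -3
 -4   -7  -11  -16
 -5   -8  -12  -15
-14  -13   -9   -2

Row 1: -17 + (-10) + (-6) + (-3) = -36.
Row 2: -4 + (-7) + (-11) + (-16) = -38.
Row 3: -5 + (-8) + (-12) + (-15) = -40.
Row 4: -14 + (-13) + (-9) + (-2) = -38.
Column 1: -17 + (-4) + (-5) + (-14) = -40.
Column 2: -10 + (-7) + (-8) + (-13) = -38.
Column 3: -6 + (-11) + (-12) + (-9) = -38.
Column 4: -3 + (-16) + (-15) + (-2) = -36.
Main diagonal: -17 + (-7) + (-12) + (-2) = -38.
Anti-diagonal: -3 + (-11) + (-8) + (-14) = -36.

No — column 1 sums to -40 but column 3 sums to -38.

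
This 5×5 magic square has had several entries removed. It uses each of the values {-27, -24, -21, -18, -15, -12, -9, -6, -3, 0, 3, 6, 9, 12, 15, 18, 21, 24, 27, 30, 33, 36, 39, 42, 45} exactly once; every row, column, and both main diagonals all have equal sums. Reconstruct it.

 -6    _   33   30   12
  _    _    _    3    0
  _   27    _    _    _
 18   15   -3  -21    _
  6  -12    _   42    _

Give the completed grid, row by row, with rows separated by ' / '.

-6 -24 33 30 12 / -18 39 21 3 0 / 45 27 9 -9 -27 / 18 15 -3 -21 36 / 6 -12 -15 42 24

The 25 entries sum to 225, so each line sums to 225/5 = 45.
From row 1, 45 − (-6 + 33 + 30 + 12) gives (1,2) = -24.
Row 4 must total 45; the given cells sum to 9, so (4,5) = 36.
Using column 2: -24 + 27 + 15 + (-12) + ? → (2,2) = 45 − 6 = 39.
Column 4 needs 45; the known cells sum to 54, so (3,4) = -9.
Anti-diagonal: 12 + 3 + 15 + 6 + ? = 45, so (3,3) = 9.
Main diagonal needs 45; the known cells sum to 21, so (5,5) = 24.
Using row 5: 6 + (-12) + 42 + 24 + ? → (5,3) = 45 − 60 = -15.
Column 3 needs 45; the known cells sum to 24, so (2,3) = 21.
From column 5, 45 − (12 + 0 + 36 + 24) gives (3,5) = -27.
Row 2: 39 + 21 + 3 + 0 + ? = 45, so (2,1) = -18.
Row 3: 27 + 9 + (-9) + (-27) + ? = 45, so (3,1) = 45.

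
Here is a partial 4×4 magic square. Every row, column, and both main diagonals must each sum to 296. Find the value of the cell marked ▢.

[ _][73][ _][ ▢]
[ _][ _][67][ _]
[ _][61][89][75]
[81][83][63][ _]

From row 3, 296 − (61 + 89 + 75) gives (3,1) = 71.
Row 4 needs 296; the known cells sum to 227, so (4,4) = 69.
Using column 2: 73 + 61 + 83 + ? → (2,2) = 296 − 217 = 79.
Column 3 needs 296; the known cells sum to 219, so (1,3) = 77.
Main diagonal must total 296; the given cells sum to 237, so (1,1) = 59.
Using anti-diagonal: 67 + 61 + 81 + ? → (1,4) = 296 − 209 = 87.

87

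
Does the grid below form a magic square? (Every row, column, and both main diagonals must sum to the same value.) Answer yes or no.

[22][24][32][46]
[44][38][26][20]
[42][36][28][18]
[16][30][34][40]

Row 1: 22 + 24 + 32 + 46 = 124.
Row 2: 44 + 38 + 26 + 20 = 128.
Row 3: 42 + 36 + 28 + 18 = 124.
Row 4: 16 + 30 + 34 + 40 = 120.
Column 1: 22 + 44 + 42 + 16 = 124.
Column 2: 24 + 38 + 36 + 30 = 128.
Column 3: 32 + 26 + 28 + 34 = 120.
Column 4: 46 + 20 + 18 + 40 = 124.
Main diagonal: 22 + 38 + 28 + 40 = 128.
Anti-diagonal: 46 + 26 + 36 + 16 = 124.

No — row 2 sums to 128 but column 4 sums to 124.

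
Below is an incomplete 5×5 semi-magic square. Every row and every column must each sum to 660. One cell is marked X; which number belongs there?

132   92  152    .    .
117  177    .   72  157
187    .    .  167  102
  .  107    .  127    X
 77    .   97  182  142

87

From row 2, 660 − (117 + 177 + 72 + 157) gives (2,3) = 137.
Using row 5: 77 + 97 + 182 + 142 + ? → (5,2) = 660 − 498 = 162.
The remaining cell in column 1 is (4,1) = 660 − 513 = 147.
The remaining cell in column 2 is (3,2) = 660 − 538 = 122.
Column 4 must total 660; the given cells sum to 548, so (1,4) = 112.
Row 1 needs 660; the known cells sum to 488, so (1,5) = 172.
The remaining cell in row 3 is (3,3) = 660 − 578 = 82.
Using column 3: 152 + 137 + 82 + 97 + ? → (4,3) = 660 − 468 = 192.
The remaining cell in column 5 is (4,5) = 660 − 573 = 87.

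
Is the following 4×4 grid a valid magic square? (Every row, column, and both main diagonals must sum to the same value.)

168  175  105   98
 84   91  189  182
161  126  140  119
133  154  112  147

Row 1: 168 + 175 + 105 + 98 = 546.
Row 2: 84 + 91 + 189 + 182 = 546.
Row 3: 161 + 126 + 140 + 119 = 546.
Row 4: 133 + 154 + 112 + 147 = 546.
Column 1: 168 + 84 + 161 + 133 = 546.
Column 2: 175 + 91 + 126 + 154 = 546.
Column 3: 105 + 189 + 140 + 112 = 546.
Column 4: 98 + 182 + 119 + 147 = 546.
Main diagonal: 168 + 91 + 140 + 147 = 546.
Anti-diagonal: 98 + 189 + 126 + 133 = 546.
All lines sum to 546.

Yes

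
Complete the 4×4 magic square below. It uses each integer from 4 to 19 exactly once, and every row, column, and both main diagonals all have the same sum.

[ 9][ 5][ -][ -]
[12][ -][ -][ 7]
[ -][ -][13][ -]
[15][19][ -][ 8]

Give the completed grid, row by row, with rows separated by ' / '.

The entries are 4 through 19, which sum to 184, so each line sums to 184/4 = 46.
Row 4: 15 + 19 + 8 + ? = 46, so (4,3) = 4.
Column 1 must total 46; the given cells sum to 36, so (3,1) = 10.
Using main diagonal: 9 + 13 + 8 + ? → (2,2) = 46 − 30 = 16.
The remaining cell in row 2 is (2,3) = 46 − 35 = 11.
Using column 2: 5 + 16 + 19 + ? → (3,2) = 46 − 40 = 6.
The remaining cell in column 3 is (1,3) = 46 − 28 = 18.
From anti-diagonal, 46 − (11 + 6 + 15) gives (1,4) = 14.
Row 3: 10 + 6 + 13 + ? = 46, so (3,4) = 17.

9 5 18 14 / 12 16 11 7 / 10 6 13 17 / 15 19 4 8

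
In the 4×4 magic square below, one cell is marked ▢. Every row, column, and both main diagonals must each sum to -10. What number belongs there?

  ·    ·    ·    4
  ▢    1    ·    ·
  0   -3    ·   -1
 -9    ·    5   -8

Row 3: 0 + (-3) + (-1) + ? = -10, so (3,3) = -6.
Row 4: -9 + 5 + (-8) + ? = -10, so (4,2) = 2.
The remaining cell in column 2 is (1,2) = -10 − 0 = -10.
Column 4 needs -10; the known cells sum to -5, so (2,4) = -5.
Main diagonal needs -10; the known cells sum to -13, so (1,1) = 3.
Anti-diagonal needs -10; the known cells sum to -8, so (2,3) = -2.
Row 1 needs -10; the known cells sum to -3, so (1,3) = -7.
Using row 2: 1 + (-2) + (-5) + ? → (2,1) = -10 − (-6) = -4.

-4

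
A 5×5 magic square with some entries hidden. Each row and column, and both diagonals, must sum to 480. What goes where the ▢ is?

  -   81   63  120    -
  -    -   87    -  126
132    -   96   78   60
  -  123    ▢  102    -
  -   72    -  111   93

Using row 3: 132 + 96 + 78 + 60 + ? → (3,2) = 480 − 366 = 114.
Using column 2: 81 + 114 + 123 + 72 + ? → (2,2) = 480 − 390 = 90.
Column 4: 120 + 78 + 102 + 111 + ? = 480, so (2,4) = 69.
The remaining cell in main diagonal is (1,1) = 480 − 381 = 99.
Row 1 needs 480; the known cells sum to 363, so (1,5) = 117.
Row 2 must total 480; the given cells sum to 372, so (2,1) = 108.
Column 5 must total 480; the given cells sum to 396, so (4,5) = 84.
Anti-diagonal must total 480; the given cells sum to 405, so (5,1) = 75.
Row 5 must total 480; the given cells sum to 351, so (5,3) = 129.
Column 1 needs 480; the known cells sum to 414, so (4,1) = 66.
Using column 3: 63 + 87 + 96 + 129 + ? → (4,3) = 480 − 375 = 105.

105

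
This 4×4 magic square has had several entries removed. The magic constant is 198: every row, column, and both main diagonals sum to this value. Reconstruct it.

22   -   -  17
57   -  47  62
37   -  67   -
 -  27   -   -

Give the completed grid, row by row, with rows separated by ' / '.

22 87 72 17 / 57 32 47 62 / 37 52 67 42 / 82 27 12 77

Using row 2: 57 + 47 + 62 + ? → (2,2) = 198 − 166 = 32.
From column 1, 198 − (22 + 57 + 37) gives (4,1) = 82.
The remaining cell in main diagonal is (4,4) = 198 − 121 = 77.
Anti-diagonal needs 198; the known cells sum to 146, so (3,2) = 52.
Row 3 needs 198; the known cells sum to 156, so (3,4) = 42.
From row 4, 198 − (82 + 27 + 77) gives (4,3) = 12.
Using column 2: 32 + 52 + 27 + ? → (1,2) = 198 − 111 = 87.
Column 3 needs 198; the known cells sum to 126, so (1,3) = 72.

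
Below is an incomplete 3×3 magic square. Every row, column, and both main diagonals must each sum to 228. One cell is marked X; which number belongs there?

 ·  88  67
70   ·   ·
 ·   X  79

64

Using row 1: 88 + 67 + ? → (1,1) = 228 − 155 = 73.
Using column 1: 73 + 70 + ? → (3,1) = 228 − 143 = 85.
From column 3, 228 − (67 + 79) gives (2,3) = 82.
Using main diagonal: 73 + 79 + ? → (2,2) = 228 − 152 = 76.
The remaining cell in row 3 is (3,2) = 228 − 164 = 64.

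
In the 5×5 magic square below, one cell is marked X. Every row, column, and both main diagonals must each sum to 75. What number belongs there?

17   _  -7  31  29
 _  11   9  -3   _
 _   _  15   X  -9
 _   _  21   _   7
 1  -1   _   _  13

3

Row 1 needs 75; the known cells sum to 70, so (1,2) = 5.
The remaining cell in column 3 is (5,3) = 75 − 38 = 37.
Column 5 needs 75; the known cells sum to 40, so (2,5) = 35.
Main diagonal: 17 + 11 + 15 + 13 + ? = 75, so (4,4) = 19.
Anti-diagonal must total 75; the given cells sum to 42, so (4,2) = 33.
From row 2, 75 − (11 + 9 + (-3) + 35) gives (2,1) = 23.
From row 4, 75 − (33 + 21 + 19 + 7) gives (4,1) = -5.
From row 5, 75 − (1 + (-1) + 37 + 13) gives (5,4) = 25.
Using column 1: 17 + 23 + (-5) + 1 + ? → (3,1) = 75 − 36 = 39.
Column 2 needs 75; the known cells sum to 48, so (3,2) = 27.
From column 4, 75 − (31 + (-3) + 19 + 25) gives (3,4) = 3.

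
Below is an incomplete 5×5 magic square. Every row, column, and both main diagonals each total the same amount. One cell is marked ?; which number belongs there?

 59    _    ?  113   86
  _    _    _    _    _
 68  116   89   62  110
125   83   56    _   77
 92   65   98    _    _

80

Row 3 is complete and sums to 445; that is the magic constant.
Row 4 must total 445; the given cells sum to 341, so (4,4) = 104.
The remaining cell in column 1 is (2,1) = 445 − 344 = 101.
Anti-diagonal: 86 + 89 + 83 + 92 + ? = 445, so (2,4) = 95.
Column 4 must total 445; the given cells sum to 374, so (5,4) = 71.
Using row 5: 92 + 65 + 98 + 71 + ? → (5,5) = 445 − 326 = 119.
Column 5 must total 445; the given cells sum to 392, so (2,5) = 53.
Using main diagonal: 59 + 89 + 104 + 119 + ? → (2,2) = 445 − 371 = 74.
Row 2 needs 445; the known cells sum to 323, so (2,3) = 122.
From column 2, 445 − (74 + 116 + 83 + 65) gives (1,2) = 107.
From column 3, 445 − (122 + 89 + 56 + 98) gives (1,3) = 80.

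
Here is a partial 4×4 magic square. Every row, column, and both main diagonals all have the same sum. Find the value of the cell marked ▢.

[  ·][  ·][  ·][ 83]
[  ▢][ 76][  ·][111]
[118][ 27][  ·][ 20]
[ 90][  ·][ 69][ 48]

13

Column 4 is complete and sums to 262; that is the magic constant.
From row 3, 262 − (118 + 27 + 20) gives (3,3) = 97.
Row 4 must total 262; the given cells sum to 207, so (4,2) = 55.
From column 2, 262 − (76 + 27 + 55) gives (1,2) = 104.
Main diagonal must total 262; the given cells sum to 221, so (1,1) = 41.
Anti-diagonal must total 262; the given cells sum to 200, so (2,3) = 62.
From row 1, 262 − (41 + 104 + 83) gives (1,3) = 34.
Row 2 needs 262; the known cells sum to 249, so (2,1) = 13.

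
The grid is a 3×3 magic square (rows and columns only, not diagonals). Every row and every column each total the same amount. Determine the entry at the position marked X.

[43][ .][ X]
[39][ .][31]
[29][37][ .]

35

Column 1 is complete and sums to 111; that is the magic constant.
The remaining cell in row 2 is (2,2) = 111 − 70 = 41.
The remaining cell in row 3 is (3,3) = 111 − 66 = 45.
Column 2 needs 111; the known cells sum to 78, so (1,2) = 33.
Using column 3: 31 + 45 + ? → (1,3) = 111 − 76 = 35.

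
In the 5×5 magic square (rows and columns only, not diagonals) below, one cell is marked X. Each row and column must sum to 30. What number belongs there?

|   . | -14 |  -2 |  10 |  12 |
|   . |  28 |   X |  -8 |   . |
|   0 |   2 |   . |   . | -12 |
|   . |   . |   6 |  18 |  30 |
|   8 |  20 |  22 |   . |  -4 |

-10

Using row 1: -14 + (-2) + 10 + 12 + ? → (1,1) = 30 − 6 = 24.
From row 5, 30 − (8 + 20 + 22 + (-4)) gives (5,4) = -16.
Using column 2: -14 + 28 + 2 + 20 + ? → (4,2) = 30 − 36 = -6.
Column 4: 10 + (-8) + 18 + (-16) + ? = 30, so (3,4) = 26.
Column 5 must total 30; the given cells sum to 26, so (2,5) = 4.
Row 3: 0 + 2 + 26 + (-12) + ? = 30, so (3,3) = 14.
The remaining cell in row 4 is (4,1) = 30 − 48 = -18.
Column 1 needs 30; the known cells sum to 14, so (2,1) = 16.
From column 3, 30 − (-2 + 14 + 6 + 22) gives (2,3) = -10.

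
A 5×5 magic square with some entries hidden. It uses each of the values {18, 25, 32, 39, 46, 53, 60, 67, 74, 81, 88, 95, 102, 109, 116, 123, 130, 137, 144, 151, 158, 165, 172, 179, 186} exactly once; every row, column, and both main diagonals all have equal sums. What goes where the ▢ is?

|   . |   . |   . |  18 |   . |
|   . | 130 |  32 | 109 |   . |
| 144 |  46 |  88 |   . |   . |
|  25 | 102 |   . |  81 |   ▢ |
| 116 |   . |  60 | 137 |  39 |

The 25 entries sum to 2550, so each line sums to 2550/5 = 510.
Row 5: 116 + 60 + 137 + 39 + ? = 510, so (5,2) = 158.
From column 2, 510 − (130 + 46 + 102 + 158) gives (1,2) = 74.
Column 4 must total 510; the given cells sum to 345, so (3,4) = 165.
Main diagonal needs 510; the known cells sum to 338, so (1,1) = 172.
Anti-diagonal: 109 + 88 + 102 + 116 + ? = 510, so (1,5) = 95.
Row 1 needs 510; the known cells sum to 359, so (1,3) = 151.
The remaining cell in row 3 is (3,5) = 510 − 443 = 67.
Column 1 needs 510; the known cells sum to 457, so (2,1) = 53.
From column 3, 510 − (151 + 32 + 88 + 60) gives (4,3) = 179.
The remaining cell in row 2 is (2,5) = 510 − 324 = 186.
From row 4, 510 − (25 + 102 + 179 + 81) gives (4,5) = 123.

123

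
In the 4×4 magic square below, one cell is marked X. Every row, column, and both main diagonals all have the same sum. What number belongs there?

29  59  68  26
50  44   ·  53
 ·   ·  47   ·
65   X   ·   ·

Row 1 is complete and sums to 182; that is the magic constant.
Row 2 needs 182; the known cells sum to 147, so (2,3) = 35.
Column 1 must total 182; the given cells sum to 144, so (3,1) = 38.
The remaining cell in column 3 is (4,3) = 182 − 150 = 32.
Main diagonal needs 182; the known cells sum to 120, so (4,4) = 62.
Anti-diagonal: 26 + 35 + 65 + ? = 182, so (3,2) = 56.
The remaining cell in row 3 is (3,4) = 182 − 141 = 41.
Using row 4: 65 + 32 + 62 + ? → (4,2) = 182 − 159 = 23.

23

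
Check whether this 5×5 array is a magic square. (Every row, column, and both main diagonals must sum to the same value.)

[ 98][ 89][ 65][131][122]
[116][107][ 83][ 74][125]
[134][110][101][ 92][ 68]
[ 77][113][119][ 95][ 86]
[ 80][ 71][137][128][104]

No — column 4 sums to 520 but row 4 sums to 490.

Row 1: 98 + 89 + 65 + 131 + 122 = 505.
Row 2: 116 + 107 + 83 + 74 + 125 = 505.
Row 3: 134 + 110 + 101 + 92 + 68 = 505.
Row 4: 77 + 113 + 119 + 95 + 86 = 490.
Row 5: 80 + 71 + 137 + 128 + 104 = 520.
Column 1: 98 + 116 + 134 + 77 + 80 = 505.
Column 2: 89 + 107 + 110 + 113 + 71 = 490.
Column 3: 65 + 83 + 101 + 119 + 137 = 505.
Column 4: 131 + 74 + 92 + 95 + 128 = 520.
Column 5: 122 + 125 + 68 + 86 + 104 = 505.
Main diagonal: 98 + 107 + 101 + 95 + 104 = 505.
Anti-diagonal: 122 + 74 + 101 + 113 + 80 = 490.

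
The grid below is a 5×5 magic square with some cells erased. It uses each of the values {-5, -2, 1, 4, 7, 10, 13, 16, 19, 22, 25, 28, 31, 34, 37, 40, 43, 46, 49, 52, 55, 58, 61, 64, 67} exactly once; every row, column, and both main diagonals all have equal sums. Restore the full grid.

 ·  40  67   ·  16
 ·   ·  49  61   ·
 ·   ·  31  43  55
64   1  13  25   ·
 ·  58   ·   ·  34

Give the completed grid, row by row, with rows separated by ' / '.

The 25 entries sum to 775, so each line sums to 775/5 = 155.
Row 4: 64 + 1 + 13 + 25 + ? = 155, so (4,5) = 52.
From column 3, 155 − (67 + 49 + 31 + 13) gives (5,3) = -5.
From column 5, 155 − (16 + 55 + 52 + 34) gives (2,5) = -2.
Using anti-diagonal: 16 + 61 + 31 + 1 + ? → (5,1) = 155 − 109 = 46.
Row 5 needs 155; the known cells sum to 133, so (5,4) = 22.
Column 4 needs 155; the known cells sum to 151, so (1,4) = 4.
The remaining cell in row 1 is (1,1) = 155 − 127 = 28.
Main diagonal must total 155; the given cells sum to 118, so (2,2) = 37.
Row 2 must total 155; the given cells sum to 145, so (2,1) = 10.
Column 1: 28 + 10 + 64 + 46 + ? = 155, so (3,1) = 7.
Using column 2: 40 + 37 + 1 + 58 + ? → (3,2) = 155 − 136 = 19.

28 40 67 4 16 / 10 37 49 61 -2 / 7 19 31 43 55 / 64 1 13 25 52 / 46 58 -5 22 34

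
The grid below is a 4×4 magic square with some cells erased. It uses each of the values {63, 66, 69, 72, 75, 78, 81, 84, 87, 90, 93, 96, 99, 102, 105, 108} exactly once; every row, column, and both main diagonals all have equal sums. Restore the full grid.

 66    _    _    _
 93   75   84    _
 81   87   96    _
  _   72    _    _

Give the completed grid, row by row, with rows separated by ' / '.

The 16 entries sum to 1368, so each line sums to 1368/4 = 342.
Row 2 must total 342; the given cells sum to 252, so (2,4) = 90.
Row 3 needs 342; the known cells sum to 264, so (3,4) = 78.
Column 1 must total 342; the given cells sum to 240, so (4,1) = 102.
From column 2, 342 − (75 + 87 + 72) gives (1,2) = 108.
Main diagonal needs 342; the known cells sum to 237, so (4,4) = 105.
Using anti-diagonal: 84 + 87 + 102 + ? → (1,4) = 342 − 273 = 69.
Row 1: 66 + 108 + 69 + ? = 342, so (1,3) = 99.
Row 4 must total 342; the given cells sum to 279, so (4,3) = 63.

66 108 99 69 / 93 75 84 90 / 81 87 96 78 / 102 72 63 105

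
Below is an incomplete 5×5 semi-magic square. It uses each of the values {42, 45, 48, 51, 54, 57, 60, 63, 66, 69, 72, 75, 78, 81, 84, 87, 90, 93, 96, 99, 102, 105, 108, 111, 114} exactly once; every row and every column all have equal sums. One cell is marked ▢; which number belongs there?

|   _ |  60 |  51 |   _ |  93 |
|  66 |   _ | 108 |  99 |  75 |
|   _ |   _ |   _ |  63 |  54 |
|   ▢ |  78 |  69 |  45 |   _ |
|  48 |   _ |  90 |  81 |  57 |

The 25 entries sum to 1950, so each line sums to 1950/5 = 390.
The remaining cell in row 2 is (2,2) = 390 − 348 = 42.
The remaining cell in row 5 is (5,2) = 390 − 276 = 114.
From column 2, 390 − (60 + 42 + 78 + 114) gives (3,2) = 96.
Using column 3: 51 + 108 + 69 + 90 + ? → (3,3) = 390 − 318 = 72.
Column 4 needs 390; the known cells sum to 288, so (1,4) = 102.
Column 5 must total 390; the given cells sum to 279, so (4,5) = 111.
Using row 1: 60 + 51 + 102 + 93 + ? → (1,1) = 390 − 306 = 84.
Using row 3: 96 + 72 + 63 + 54 + ? → (3,1) = 390 − 285 = 105.
Row 4: 78 + 69 + 45 + 111 + ? = 390, so (4,1) = 87.

87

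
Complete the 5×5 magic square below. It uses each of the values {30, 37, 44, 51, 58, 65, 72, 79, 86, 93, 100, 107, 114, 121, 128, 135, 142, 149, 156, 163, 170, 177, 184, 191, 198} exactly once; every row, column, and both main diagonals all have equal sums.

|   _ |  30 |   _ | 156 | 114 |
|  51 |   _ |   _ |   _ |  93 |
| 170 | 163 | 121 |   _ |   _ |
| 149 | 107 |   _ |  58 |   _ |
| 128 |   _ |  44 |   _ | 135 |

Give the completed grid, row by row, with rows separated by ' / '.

The 25 entries sum to 2850, so each line sums to 2850/5 = 570.
Column 1 needs 570; the known cells sum to 498, so (1,1) = 72.
Main diagonal needs 570; the known cells sum to 386, so (2,2) = 184.
From anti-diagonal, 570 − (114 + 121 + 107 + 128) gives (2,4) = 100.
The remaining cell in row 1 is (1,3) = 570 − 372 = 198.
From row 2, 570 − (51 + 184 + 100 + 93) gives (2,3) = 142.
Column 2: 30 + 184 + 163 + 107 + ? = 570, so (5,2) = 86.
From column 3, 570 − (198 + 142 + 121 + 44) gives (4,3) = 65.
Row 4 needs 570; the known cells sum to 379, so (4,5) = 191.
Row 5: 128 + 86 + 44 + 135 + ? = 570, so (5,4) = 177.
Column 4 must total 570; the given cells sum to 491, so (3,4) = 79.
Using column 5: 114 + 93 + 191 + 135 + ? → (3,5) = 570 − 533 = 37.

72 30 198 156 114 / 51 184 142 100 93 / 170 163 121 79 37 / 149 107 65 58 191 / 128 86 44 177 135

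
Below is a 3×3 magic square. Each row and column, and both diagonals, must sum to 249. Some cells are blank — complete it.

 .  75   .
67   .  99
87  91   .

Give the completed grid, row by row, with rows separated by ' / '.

Row 2: 67 + 99 + ? = 249, so (2,2) = 83.
Row 3: 87 + 91 + ? = 249, so (3,3) = 71.
From column 1, 249 − (67 + 87) gives (1,1) = 95.
From column 3, 249 − (99 + 71) gives (1,3) = 79.

95 75 79 / 67 83 99 / 87 91 71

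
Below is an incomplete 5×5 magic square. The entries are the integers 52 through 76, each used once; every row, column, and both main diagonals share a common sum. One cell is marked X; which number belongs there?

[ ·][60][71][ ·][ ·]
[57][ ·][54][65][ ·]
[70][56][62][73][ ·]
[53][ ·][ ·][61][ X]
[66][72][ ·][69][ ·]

The entries are 52 through 76, which sum to 1600, so each line sums to 1600/5 = 320.
Row 3 must total 320; the given cells sum to 261, so (3,5) = 59.
The remaining cell in column 1 is (1,1) = 320 − 246 = 74.
Column 4 must total 320; the given cells sum to 268, so (1,4) = 52.
Row 1: 74 + 60 + 71 + 52 + ? = 320, so (1,5) = 63.
Using anti-diagonal: 63 + 65 + 62 + 66 + ? → (4,2) = 320 − 256 = 64.
From column 2, 320 − (60 + 56 + 64 + 72) gives (2,2) = 68.
From main diagonal, 320 − (74 + 68 + 62 + 61) gives (5,5) = 55.
Using row 2: 57 + 68 + 54 + 65 + ? → (2,5) = 320 − 244 = 76.
Row 5 must total 320; the given cells sum to 262, so (5,3) = 58.
Column 3: 71 + 54 + 62 + 58 + ? = 320, so (4,3) = 75.
Column 5 needs 320; the known cells sum to 253, so (4,5) = 67.

67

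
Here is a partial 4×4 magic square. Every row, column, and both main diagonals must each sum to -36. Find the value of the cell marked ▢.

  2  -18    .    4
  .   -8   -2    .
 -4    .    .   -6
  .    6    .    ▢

-20

Row 1 needs -36; the known cells sum to -12, so (1,3) = -24.
Column 2: -18 + (-8) + 6 + ? = -36, so (3,2) = -16.
The remaining cell in anti-diagonal is (4,1) = -36 − (-14) = -22.
Row 3 must total -36; the given cells sum to -26, so (3,3) = -10.
From column 1, -36 − (2 + (-4) + (-22)) gives (2,1) = -12.
The remaining cell in column 3 is (4,3) = -36 − (-36) = 0.
Main diagonal must total -36; the given cells sum to -16, so (4,4) = -20.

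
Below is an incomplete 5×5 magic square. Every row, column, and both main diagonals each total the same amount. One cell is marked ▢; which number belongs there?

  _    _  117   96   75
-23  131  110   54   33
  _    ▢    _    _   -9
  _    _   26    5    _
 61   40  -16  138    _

89

Row 2 is complete and sums to 305; that is the magic constant.
Using row 5: 61 + 40 + (-16) + 138 + ? → (5,5) = 305 − 223 = 82.
From column 3, 305 − (117 + 110 + 26 + (-16)) gives (3,3) = 68.
Using column 4: 96 + 54 + 5 + 138 + ? → (3,4) = 305 − 293 = 12.
From column 5, 305 − (75 + 33 + (-9) + 82) gives (4,5) = 124.
Main diagonal needs 305; the known cells sum to 286, so (1,1) = 19.
Anti-diagonal needs 305; the known cells sum to 258, so (4,2) = 47.
Row 1 must total 305; the given cells sum to 307, so (1,2) = -2.
The remaining cell in row 4 is (4,1) = 305 − 202 = 103.
Column 1 must total 305; the given cells sum to 160, so (3,1) = 145.
From column 2, 305 − (-2 + 131 + 47 + 40) gives (3,2) = 89.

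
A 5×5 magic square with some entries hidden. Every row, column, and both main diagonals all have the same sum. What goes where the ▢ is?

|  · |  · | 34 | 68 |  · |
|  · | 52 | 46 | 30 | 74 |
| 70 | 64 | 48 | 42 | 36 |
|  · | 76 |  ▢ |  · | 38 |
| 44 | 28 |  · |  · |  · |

60

Row 3 is complete and sums to 260; that is the magic constant.
Row 2: 52 + 46 + 30 + 74 + ? = 260, so (2,1) = 58.
Column 2 needs 260; the known cells sum to 220, so (1,2) = 40.
Anti-diagonal: 30 + 48 + 76 + 44 + ? = 260, so (1,5) = 62.
Using row 1: 40 + 34 + 68 + 62 + ? → (1,1) = 260 − 204 = 56.
Column 1 needs 260; the known cells sum to 228, so (4,1) = 32.
Column 5 needs 260; the known cells sum to 210, so (5,5) = 50.
Main diagonal needs 260; the known cells sum to 206, so (4,4) = 54.
Row 4: 32 + 76 + 54 + 38 + ? = 260, so (4,3) = 60.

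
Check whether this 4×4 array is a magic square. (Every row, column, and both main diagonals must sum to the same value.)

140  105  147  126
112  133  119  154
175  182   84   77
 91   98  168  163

No — row 4 sums to 520 but column 3 sums to 518.

Row 1: 140 + 105 + 147 + 126 = 518.
Row 2: 112 + 133 + 119 + 154 = 518.
Row 3: 175 + 182 + 84 + 77 = 518.
Row 4: 91 + 98 + 168 + 163 = 520.
Column 1: 140 + 112 + 175 + 91 = 518.
Column 2: 105 + 133 + 182 + 98 = 518.
Column 3: 147 + 119 + 84 + 168 = 518.
Column 4: 126 + 154 + 77 + 163 = 520.
Main diagonal: 140 + 133 + 84 + 163 = 520.
Anti-diagonal: 126 + 119 + 182 + 91 = 518.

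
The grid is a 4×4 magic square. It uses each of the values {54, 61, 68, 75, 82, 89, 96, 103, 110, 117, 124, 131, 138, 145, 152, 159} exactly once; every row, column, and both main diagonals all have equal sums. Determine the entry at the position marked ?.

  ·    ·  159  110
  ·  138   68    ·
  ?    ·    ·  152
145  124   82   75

The 16 entries sum to 1704, so each line sums to 1704/4 = 426.
From column 3, 426 − (159 + 68 + 82) gives (3,3) = 117.
Column 4 must total 426; the given cells sum to 337, so (2,4) = 89.
Main diagonal must total 426; the given cells sum to 330, so (1,1) = 96.
Using anti-diagonal: 110 + 68 + 145 + ? → (3,2) = 426 − 323 = 103.
Using row 1: 96 + 159 + 110 + ? → (1,2) = 426 − 365 = 61.
Using row 2: 138 + 68 + 89 + ? → (2,1) = 426 − 295 = 131.
Using row 3: 103 + 117 + 152 + ? → (3,1) = 426 − 372 = 54.

54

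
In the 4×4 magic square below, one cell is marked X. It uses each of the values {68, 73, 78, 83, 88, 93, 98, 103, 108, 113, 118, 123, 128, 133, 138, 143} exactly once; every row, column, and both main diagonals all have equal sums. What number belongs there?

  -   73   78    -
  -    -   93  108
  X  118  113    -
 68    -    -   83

103

The 16 entries sum to 1688, so each line sums to 1688/4 = 422.
Column 3 needs 422; the known cells sum to 284, so (4,3) = 138.
Anti-diagonal: 93 + 118 + 68 + ? = 422, so (1,4) = 143.
Row 1 needs 422; the known cells sum to 294, so (1,1) = 128.
Row 4 must total 422; the given cells sum to 289, so (4,2) = 133.
The remaining cell in column 2 is (2,2) = 422 − 324 = 98.
The remaining cell in column 4 is (3,4) = 422 − 334 = 88.
Row 2: 98 + 93 + 108 + ? = 422, so (2,1) = 123.
Row 3: 118 + 113 + 88 + ? = 422, so (3,1) = 103.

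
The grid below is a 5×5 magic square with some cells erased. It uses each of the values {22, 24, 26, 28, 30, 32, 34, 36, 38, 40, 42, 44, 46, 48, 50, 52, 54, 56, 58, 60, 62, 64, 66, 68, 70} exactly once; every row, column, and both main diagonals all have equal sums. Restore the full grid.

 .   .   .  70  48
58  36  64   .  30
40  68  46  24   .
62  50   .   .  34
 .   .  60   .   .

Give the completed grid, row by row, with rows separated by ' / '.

The 25 entries sum to 1150, so each line sums to 1150/5 = 230.
From row 2, 230 − (58 + 36 + 64 + 30) gives (2,4) = 42.
From row 3, 230 − (40 + 68 + 46 + 24) gives (3,5) = 52.
Column 5: 48 + 30 + 52 + 34 + ? = 230, so (5,5) = 66.
From anti-diagonal, 230 − (48 + 42 + 46 + 50) gives (5,1) = 44.
Column 1 must total 230; the given cells sum to 204, so (1,1) = 26.
Main diagonal needs 230; the known cells sum to 174, so (4,4) = 56.
Row 4 needs 230; the known cells sum to 202, so (4,3) = 28.
Column 3 must total 230; the given cells sum to 198, so (1,3) = 32.
From column 4, 230 − (70 + 42 + 24 + 56) gives (5,4) = 38.
Row 1 must total 230; the given cells sum to 176, so (1,2) = 54.
Row 5 needs 230; the known cells sum to 208, so (5,2) = 22.

26 54 32 70 48 / 58 36 64 42 30 / 40 68 46 24 52 / 62 50 28 56 34 / 44 22 60 38 66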